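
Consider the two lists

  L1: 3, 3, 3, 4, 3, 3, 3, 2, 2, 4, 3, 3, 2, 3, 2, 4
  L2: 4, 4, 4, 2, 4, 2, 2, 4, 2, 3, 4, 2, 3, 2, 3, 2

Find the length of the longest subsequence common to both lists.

Match 4 at L1[4]=L2[5] → 2 at L1[8]=L2[6] → 2 at L1[9]=L2[7] → 4 at L1[10]=L2[8] → 3 at L1[11]=L2[10] → 3 at L1[12]=L2[13] → 2 at L1[13]=L2[14] → 3 at L1[14]=L2[15] → 2 at L1[15]=L2[16] — 9 values in the same relative order in both, and the DP table's final entry dp[16][16] is also 9, so no common subsequence is longer.

9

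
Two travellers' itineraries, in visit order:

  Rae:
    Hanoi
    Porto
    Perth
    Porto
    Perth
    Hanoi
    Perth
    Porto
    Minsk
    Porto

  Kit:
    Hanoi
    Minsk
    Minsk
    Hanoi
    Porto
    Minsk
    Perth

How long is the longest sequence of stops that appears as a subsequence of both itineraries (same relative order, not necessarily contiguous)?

Taking Hanoi (Rae #1, Kit #1); then Hanoi (Rae #6, Kit #4); then Porto (Rae #8, Kit #5); then Minsk (Rae #9, Kit #6) gives a common subsequence of length 4. Since dp[10][7] = 4, nothing longer is possible.

4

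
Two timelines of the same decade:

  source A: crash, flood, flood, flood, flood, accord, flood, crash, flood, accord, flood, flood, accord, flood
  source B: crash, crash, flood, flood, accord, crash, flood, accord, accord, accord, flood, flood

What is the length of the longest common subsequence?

Pick crash at source A[1]=source B[2], then flood at source A[4]=source B[3], then flood at source A[5]=source B[4], then accord at source A[6]=source B[5], then crash at source A[8]=source B[6], then flood at source A[9]=source B[7], then accord at source A[10]=source B[10], then flood at source A[12]=source B[11], then flood at source A[14]=source B[12]; all 9 events appear in both, in order. The LCS DP gives dp[14][12] = 9, so this is optimal.

9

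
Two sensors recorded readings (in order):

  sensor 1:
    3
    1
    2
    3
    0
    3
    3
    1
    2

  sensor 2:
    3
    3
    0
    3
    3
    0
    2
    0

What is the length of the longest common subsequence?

6

Match 3 [1,1], then 3 [4,2], then 0 [5,3], then 3 [6,4], then 3 [7,5], then 2 [9,7] — 6 values in the same relative order in both. dp[9][8] = 6 confirms this is the maximum.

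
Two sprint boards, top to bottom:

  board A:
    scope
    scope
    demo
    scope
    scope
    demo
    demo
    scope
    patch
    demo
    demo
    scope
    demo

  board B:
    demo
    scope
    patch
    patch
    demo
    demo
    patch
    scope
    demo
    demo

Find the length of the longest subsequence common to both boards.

Pick demo at board A[3]=board B[1], scope at board A[4]=board B[2], demo at board A[6]=board B[5], demo at board A[7]=board B[6], scope at board A[8]=board B[8], demo at board A[11]=board B[9], demo at board A[13]=board B[10]; all 7 tasks appear in both, in order. The LCS DP gives dp[13][10] = 7, so this is optimal.

7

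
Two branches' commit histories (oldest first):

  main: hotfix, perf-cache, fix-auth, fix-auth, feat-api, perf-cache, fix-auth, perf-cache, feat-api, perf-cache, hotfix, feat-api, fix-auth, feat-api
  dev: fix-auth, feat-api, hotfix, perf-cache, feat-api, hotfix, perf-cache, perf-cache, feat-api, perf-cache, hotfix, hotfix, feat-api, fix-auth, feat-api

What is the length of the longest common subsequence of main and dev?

11

Match hotfix [1,3] → perf-cache [2,4] → feat-api [5,5] → perf-cache [6,7] → perf-cache [8,8] → feat-api [9,9] → perf-cache [10,10] → hotfix [11,12] → feat-api [12,13] → fix-auth [13,14] → feat-api [14,15] — 11 commits in the same relative order in both. Since dp[14][15] = 11, nothing longer is possible.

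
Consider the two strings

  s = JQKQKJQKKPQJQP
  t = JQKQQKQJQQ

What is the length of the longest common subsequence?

9

Let dp[i][j] be the LCS length of the first i characters of s and the first j characters of t. dp[i][j] = dp[i-1][j-1]+1 when the i-th and j-th characters match, else max(dp[i-1][j], dp[i][j-1]).
    ·  J  Q  K  Q  Q  K  Q  J  Q  Q
 ·  0  0  0  0  0  0  0  0  0  0  0
 J  0  1  1  1  1  1  1  1  1  1  1
 Q  0  1  2  2  2  2  2  2  2  2  2
 K  0  1  2  3  3  3  3  3  3  3  3
 Q  0  1  2  3  4  4  4  4  4  4  4
 K  0  1  2  3  4  4  5  5  5  5  5
 J  0  1  2  3  4  4  5  5  6  6  6
 Q  0  1  2  3  4  5  5  6  6  7  7
 K  0  1  2  3  4  5  6  6  6  7  7
 K  0  1  2  3  4  5  6  6  6  7  7
 P  0  1  2  3  4  5  6  6  6  7  7
 Q  0  1  2  3  4  5  6  7  7  7  8
 J  0  1  2  3  4  5  6  7  8  8  8
 Q  0  1  2  3  4  5  6  7  8  9  9
 P  0  1  2  3  4  5  6  7  8  9  9
dp[14][10] = 9. One LCS (by backtracking along matches): JQKQQKQJQ.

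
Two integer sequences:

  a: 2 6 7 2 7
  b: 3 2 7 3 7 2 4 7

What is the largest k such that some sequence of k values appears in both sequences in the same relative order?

4

Taking 2 [1,2], 7 [3,5], 2 [4,6], 7 [5,8] gives a common subsequence of length 4. Since dp[5][8] = 4, nothing longer is possible.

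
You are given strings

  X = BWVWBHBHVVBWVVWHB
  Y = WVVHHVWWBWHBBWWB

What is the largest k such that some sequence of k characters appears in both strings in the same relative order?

One common subsequence of length 10: W [2,1] → V [3,6] → W [4,8] → B [5,9] → H [6,11] → B [7,12] → B [11,13] → W [12,14] → W [15,15] → B [17,16]. The LCS DP gives dp[17][16] = 10, so this is optimal.

10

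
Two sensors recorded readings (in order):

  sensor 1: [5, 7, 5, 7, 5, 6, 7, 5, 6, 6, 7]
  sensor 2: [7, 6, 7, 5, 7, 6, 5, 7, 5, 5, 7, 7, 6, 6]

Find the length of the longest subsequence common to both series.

Taking 5 at sensor 1[1]=sensor 2[4]; then 7 at sensor 1[2]=sensor 2[5]; then 5 at sensor 1[3]=sensor 2[7]; then 7 at sensor 1[4]=sensor 2[8]; then 5 at sensor 1[5]=sensor 2[10]; then 7 at sensor 1[7]=sensor 2[12]; then 6 at sensor 1[9]=sensor 2[13]; then 6 at sensor 1[10]=sensor 2[14] gives a common subsequence of length 8. The LCS DP gives dp[11][14] = 8, so this is optimal.

8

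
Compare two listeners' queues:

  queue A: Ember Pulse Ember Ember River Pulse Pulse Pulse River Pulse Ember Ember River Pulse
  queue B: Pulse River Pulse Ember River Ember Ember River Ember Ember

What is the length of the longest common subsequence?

Taking Pulse (queue A #2, queue B #1); then River (queue A #5, queue B #2); then Pulse (queue A #6, queue B #3); then River (queue A #9, queue B #5); then Ember (queue A #11, queue B #6); then Ember (queue A #12, queue B #7); then River (queue A #13, queue B #8) gives a common subsequence of length 7. The LCS DP gives dp[14][10] = 7, so this is optimal.

7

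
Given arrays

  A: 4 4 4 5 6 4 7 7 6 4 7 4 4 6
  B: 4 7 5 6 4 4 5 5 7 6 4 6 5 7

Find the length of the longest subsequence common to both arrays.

8

Match 4 (A #1, B #1); then 4 (A #2, B #5); then 4 (A #3, B #6); then 5 (A #4, B #8); then 6 (A #5, B #10); then 4 (A #6, B #11); then 6 (A #9, B #12); then 7 (A #11, B #14) — 8 values in the same relative order in both. dp[14][14] = 8 confirms this is the maximum.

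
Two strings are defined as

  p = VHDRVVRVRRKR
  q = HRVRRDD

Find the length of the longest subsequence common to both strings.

5

Let dp[i][j] be the LCS length of the first i characters of p and the first j characters of q. dp[i][j] = dp[i-1][j-1]+1 when the i-th and j-th characters match, else max(dp[i-1][j], dp[i][j-1]).
    ·  H  R  V  R  R  D  D
 ·  0  0  0  0  0  0  0  0
 V  0  0  0  1  1  1  1  1
 H  0  1  1  1  1  1  1  1
 D  0  1  1  1  1  1  2  2
 R  0  1  2  2  2  2  2  2
 V  0  1  2  3  3  3  3  3
 V  0  1  2  3  3  3  3  3
 R  0  1  2  3  4  4  4  4
 V  0  1  2  3  4  4  4  4
 R  0  1  2  3  4  5  5  5
 R  0  1  2  3  4  5  5  5
 K  0  1  2  3  4  5  5  5
 R  0  1  2  3  4  5  5  5
dp[12][7] = 5. One LCS (by backtracking along matches): HRVRR.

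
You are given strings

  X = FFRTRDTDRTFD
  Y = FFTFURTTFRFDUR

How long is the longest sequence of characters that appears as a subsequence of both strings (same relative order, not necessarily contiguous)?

8

Taking F [1,2] → F [2,4] → R [3,6] → T [4,7] → T [7,8] → R [9,10] → F [11,11] → D [12,12] gives a common subsequence of length 8. The LCS DP gives dp[12][14] = 8, so this is optimal.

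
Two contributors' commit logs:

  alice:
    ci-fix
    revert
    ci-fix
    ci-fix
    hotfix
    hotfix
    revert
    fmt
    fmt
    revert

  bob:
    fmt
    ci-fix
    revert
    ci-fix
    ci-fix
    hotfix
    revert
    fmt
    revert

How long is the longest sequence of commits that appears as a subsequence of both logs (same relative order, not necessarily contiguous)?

8

Pick ci-fix at alice[1]=bob[2], then revert at alice[2]=bob[3], then ci-fix at alice[3]=bob[4], then ci-fix at alice[4]=bob[5], then hotfix at alice[6]=bob[6], then revert at alice[7]=bob[7], then fmt at alice[9]=bob[8], then revert at alice[10]=bob[9]; all 8 commits appear in both, in order, and the DP table's final entry dp[10][9] is also 8, so no common subsequence is longer.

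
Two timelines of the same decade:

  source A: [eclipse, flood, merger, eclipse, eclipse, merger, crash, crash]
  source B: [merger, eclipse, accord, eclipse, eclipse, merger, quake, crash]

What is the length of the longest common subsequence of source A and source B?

5

Taking eclipse (source A #1, source B #2), eclipse (source A #4, source B #4), eclipse (source A #5, source B #5), merger (source A #6, source B #6), crash (source A #8, source B #8) gives a common subsequence of length 5. The LCS DP gives dp[8][8] = 5, so this is optimal.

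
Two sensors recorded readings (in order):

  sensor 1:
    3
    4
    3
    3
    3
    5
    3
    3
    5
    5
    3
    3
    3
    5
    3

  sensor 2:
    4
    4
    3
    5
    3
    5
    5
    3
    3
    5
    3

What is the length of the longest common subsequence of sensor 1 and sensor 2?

10

Pick 4 at sensor 1[2]=sensor 2[2], 3 at sensor 1[5]=sensor 2[3], 5 at sensor 1[6]=sensor 2[4], 3 at sensor 1[8]=sensor 2[5], 5 at sensor 1[9]=sensor 2[6], 5 at sensor 1[10]=sensor 2[7], 3 at sensor 1[12]=sensor 2[8], 3 at sensor 1[13]=sensor 2[9], 5 at sensor 1[14]=sensor 2[10], 3 at sensor 1[15]=sensor 2[11]; all 10 values appear in both, in order. The LCS DP gives dp[15][11] = 10, so this is optimal.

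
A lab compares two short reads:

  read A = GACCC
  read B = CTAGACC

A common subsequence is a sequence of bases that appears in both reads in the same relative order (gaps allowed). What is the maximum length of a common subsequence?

One common subsequence of length 4: G [1,4], A [2,5], C [4,6], C [5,7]. dp[5][7] = 4 confirms this is the maximum.

4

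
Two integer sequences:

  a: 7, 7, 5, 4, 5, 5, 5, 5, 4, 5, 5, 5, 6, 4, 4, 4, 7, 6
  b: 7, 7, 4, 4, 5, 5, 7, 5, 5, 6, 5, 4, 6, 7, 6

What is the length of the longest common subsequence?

Taking 7 at a[1]=b[1]; then 7 at a[2]=b[2]; then 5 at a[3]=b[5]; then 5 at a[5]=b[6]; then 5 at a[6]=b[8]; then 5 at a[7]=b[9]; then 5 at a[8]=b[11]; then 4 at a[9]=b[12]; then 6 at a[13]=b[13]; then 7 at a[17]=b[14]; then 6 at a[18]=b[15] gives a common subsequence of length 11. dp[18][15] = 11 confirms this is the maximum.

11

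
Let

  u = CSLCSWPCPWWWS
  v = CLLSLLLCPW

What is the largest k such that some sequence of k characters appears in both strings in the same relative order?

One common subsequence of length 6: C (u #1, v #1), then S (u #2, v #4), then L (u #3, v #7), then C (u #8, v #8), then P (u #9, v #9), then W (u #12, v #10). dp[13][10] = 6 confirms this is the maximum.

6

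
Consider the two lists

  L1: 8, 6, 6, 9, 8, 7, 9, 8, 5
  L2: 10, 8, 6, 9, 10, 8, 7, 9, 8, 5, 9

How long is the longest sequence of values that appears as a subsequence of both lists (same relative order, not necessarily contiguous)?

8

Let dp[i][j] be the LCS length of the first i values of L1 and the first j values of L2. dp[i][j] = dp[i-1][j-1]+1 when the i-th and j-th values match, else max(dp[i-1][j], dp[i][j-1]).
    · 10  8  6  9 10  8  7  9  8  5  9
 ·  0  0  0  0  0  0  0  0  0  0  0  0
 8  0  0  1  1  1  1  1  1  1  1  1  1
 6  0  0  1  2  2  2  2  2  2  2  2  2
 6  0  0  1  2  2  2  2  2  2  2  2  2
 9  0  0  1  2  3  3  3  3  3  3  3  3
 8  0  0  1  2  3  3  4  4  4  4  4  4
 7  0  0  1  2  3  3  4  5  5  5  5  5
 9  0  0  1  2  3  3  4  5  6  6  6  6
 8  0  0  1  2  3  3  4  5  6  7  7  7
 5  0  0  1  2  3  3  4  5  6  7  8  8
dp[9][11] = 8. One LCS (by backtracking along matches): 8, 6, 9, 8, 7, 9, 8, 5.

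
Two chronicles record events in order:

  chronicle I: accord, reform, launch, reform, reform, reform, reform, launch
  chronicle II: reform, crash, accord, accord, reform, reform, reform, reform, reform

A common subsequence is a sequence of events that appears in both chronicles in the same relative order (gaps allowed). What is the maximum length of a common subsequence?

6

One common subsequence of length 6: accord [1,4], then reform [2,5], then reform [4,6], then reform [5,7], then reform [6,8], then reform [7,9]. dp[8][9] = 6 confirms this is the maximum.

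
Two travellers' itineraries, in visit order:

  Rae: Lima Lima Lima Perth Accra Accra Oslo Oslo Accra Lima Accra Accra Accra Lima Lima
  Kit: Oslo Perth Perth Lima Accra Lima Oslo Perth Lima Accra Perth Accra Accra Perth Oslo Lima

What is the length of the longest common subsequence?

8

Pick Lima [1,4] → Lima [2,6] → Lima [3,9] → Perth [4,11] → Accra [5,12] → Accra [6,13] → Oslo [8,15] → Lima [15,16]; all 8 stops appear in both, in order, and the DP table's final entry dp[15][16] is also 8, so no common subsequence is longer.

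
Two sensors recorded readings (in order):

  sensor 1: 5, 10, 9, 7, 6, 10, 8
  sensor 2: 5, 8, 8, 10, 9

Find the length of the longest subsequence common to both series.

3

Taking 5 at sensor 1[1]=sensor 2[1] → 10 at sensor 1[2]=sensor 2[4] → 9 at sensor 1[3]=sensor 2[5] gives a common subsequence of length 3. The LCS DP gives dp[7][5] = 3, so this is optimal.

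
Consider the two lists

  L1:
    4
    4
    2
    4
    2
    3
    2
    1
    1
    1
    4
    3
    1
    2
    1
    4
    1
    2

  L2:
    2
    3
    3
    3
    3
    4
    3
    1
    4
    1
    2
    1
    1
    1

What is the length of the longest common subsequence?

One common subsequence of length 9: 2 (L1 #3, L2 #1), then 4 (L1 #4, L2 #6), then 3 (L1 #6, L2 #7), then 1 (L1 #10, L2 #8), then 4 (L1 #11, L2 #9), then 1 (L1 #13, L2 #10), then 2 (L1 #14, L2 #11), then 1 (L1 #15, L2 #13), then 1 (L1 #17, L2 #14). The LCS DP gives dp[18][14] = 9, so this is optimal.

9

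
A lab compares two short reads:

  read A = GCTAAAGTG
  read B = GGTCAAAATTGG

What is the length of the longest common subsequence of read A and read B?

Pick G [1,2]; then C [2,4]; then A [4,6]; then A [5,7]; then A [6,8]; then G [7,11]; then G [9,12]; all 7 bases appear in both, in order. The LCS DP gives dp[9][12] = 7, so this is optimal.

7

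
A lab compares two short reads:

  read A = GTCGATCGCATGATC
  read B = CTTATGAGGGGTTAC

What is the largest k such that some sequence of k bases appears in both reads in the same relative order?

8

Pick T at read A[2]=read B[3], A at read A[5]=read B[4], T at read A[6]=read B[5], G at read A[8]=read B[6], A at read A[10]=read B[7], T at read A[11]=read B[13], A at read A[13]=read B[14], C at read A[15]=read B[15]; all 8 bases appear in both, in order, and the DP table's final entry dp[15][15] is also 8, so no common subsequence is longer.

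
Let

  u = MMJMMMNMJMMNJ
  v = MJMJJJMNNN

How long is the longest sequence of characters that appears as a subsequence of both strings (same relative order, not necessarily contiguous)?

6

Match M (u #1, v #1); then M (u #2, v #3); then J (u #3, v #6); then M (u #4, v #7); then N (u #7, v #9); then N (u #12, v #10) — 6 characters in the same relative order in both. dp[13][10] = 6 confirms this is the maximum.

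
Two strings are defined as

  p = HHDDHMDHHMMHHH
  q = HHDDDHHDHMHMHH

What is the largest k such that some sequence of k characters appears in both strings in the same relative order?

Match H at p[1]=q[1], H at p[2]=q[2], D at p[3]=q[4], D at p[4]=q[5], H at p[5]=q[7], D at p[7]=q[8], H at p[8]=q[9], H at p[9]=q[11], M at p[11]=q[12], H at p[13]=q[13], H at p[14]=q[14] — 11 characters in the same relative order in both. Since dp[14][14] = 11, nothing longer is possible.

11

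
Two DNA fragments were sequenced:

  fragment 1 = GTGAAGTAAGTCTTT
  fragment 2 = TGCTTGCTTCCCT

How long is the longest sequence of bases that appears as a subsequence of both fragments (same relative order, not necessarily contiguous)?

8

Taking G at fragment 1[1]=fragment 2[2]; then T at fragment 1[2]=fragment 2[4]; then T at fragment 1[7]=fragment 2[5]; then G at fragment 1[10]=fragment 2[6]; then C at fragment 1[12]=fragment 2[7]; then T at fragment 1[13]=fragment 2[8]; then T at fragment 1[14]=fragment 2[9]; then T at fragment 1[15]=fragment 2[13] gives a common subsequence of length 8. dp[15][13] = 8 confirms this is the maximum.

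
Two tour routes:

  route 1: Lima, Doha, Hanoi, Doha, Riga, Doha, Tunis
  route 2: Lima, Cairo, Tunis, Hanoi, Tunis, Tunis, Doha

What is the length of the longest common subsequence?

3

Match Lima (route 1 #1, route 2 #1) → Hanoi (route 1 #3, route 2 #4) → Doha (route 1 #6, route 2 #7) — 3 stops in the same relative order in both, and the DP table's final entry dp[7][7] is also 3, so no common subsequence is longer.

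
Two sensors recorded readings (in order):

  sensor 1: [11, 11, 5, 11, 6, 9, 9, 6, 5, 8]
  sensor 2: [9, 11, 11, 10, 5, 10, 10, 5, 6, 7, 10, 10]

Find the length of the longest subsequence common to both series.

Let dp[i][j] be the LCS length of the first i values of sensor 1 and the first j values of sensor 2. dp[i][j] = dp[i-1][j-1]+1 when the i-th and j-th values match, else max(dp[i-1][j], dp[i][j-1]).
    ·  9 11 11 10  5 10 10  5  6  7 10 10
 ·  0  0  0  0  0  0  0  0  0  0  0  0  0
11  0  0  1  1  1  1  1  1  1  1  1  1  1
11  0  0  1  2  2  2  2  2  2  2  2  2  2
 5  0  0  1  2  2  3  3  3  3  3  3  3  3
11  0  0  1  2  2  3  3  3  3  3  3  3  3
 6  0  0  1  2  2  3  3  3  3  4  4  4  4
 9  0  1  1  2  2  3  3  3  3  4  4  4  4
 9  0  1  1  2  2  3  3  3  3  4  4  4  4
 6  0  1  1  2  2  3  3  3  3  4  4  4  4
 5  0  1  1  2  2  3  3  3  4  4  4  4  4
 8  0  1  1  2  2  3  3  3  4  4  4  4  4
dp[10][12] = 4. One LCS (by backtracking along matches): 11, 11, 5, 6.

4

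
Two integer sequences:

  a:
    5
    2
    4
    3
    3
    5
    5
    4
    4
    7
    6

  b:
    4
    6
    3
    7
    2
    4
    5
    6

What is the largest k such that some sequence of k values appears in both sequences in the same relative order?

4

Let dp[i][j] be the LCS length of the first i values of a and the first j values of b. dp[i][j] = dp[i-1][j-1]+1 when the i-th and j-th values match, else max(dp[i-1][j], dp[i][j-1]).
    ·  4  6  3  7  2  4  5  6
 ·  0  0  0  0  0  0  0  0  0
 5  0  0  0  0  0  0  0  1  1
 2  0  0  0  0  0  1  1  1  1
 4  0  1  1  1  1  1  2  2  2
 3  0  1  1  2  2  2  2  2  2
 3  0  1  1  2  2  2  2  2  2
 5  0  1  1  2  2  2  2  3  3
 5  0  1  1  2  2  2  2  3  3
 4  0  1  1  2  2  2  3  3  3
 4  0  1  1  2  2  2  3  3  3
 7  0  1  1  2  3  3  3  3  3
 6  0  1  2  2  3  3  3  3  4
dp[11][8] = 4. One LCS (by backtracking along matches): 2, 4, 5, 6.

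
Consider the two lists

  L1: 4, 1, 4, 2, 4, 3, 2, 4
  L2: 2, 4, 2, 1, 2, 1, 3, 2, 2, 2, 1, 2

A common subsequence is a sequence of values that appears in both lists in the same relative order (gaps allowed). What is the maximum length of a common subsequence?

5

Let dp[i][j] be the LCS length of the first i values of L1 and the first j values of L2. dp[i][j] = dp[i-1][j-1]+1 when the i-th and j-th values match, else max(dp[i-1][j], dp[i][j-1]).
    ·  2  4  2  1  2  1  3  2  2  2  1  2
 ·  0  0  0  0  0  0  0  0  0  0  0  0  0
 4  0  0  1  1  1  1  1  1  1  1  1  1  1
 1  0  0  1  1  2  2  2  2  2  2  2  2  2
 4  0  0  1  1  2  2  2  2  2  2  2  2  2
 2  0  1  1  2  2  3  3  3  3  3  3  3  3
 4  0  1  2  2  2  3  3  3  3  3  3  3  3
 3  0  1  2  2  2  3  3  4  4  4  4  4  4
 2  0  1  2  3  3  3  3  4  5  5  5  5  5
 4  0  1  2  3  3  3  3  4  5  5  5  5  5
dp[8][12] = 5. One LCS (by backtracking along matches): 4, 1, 2, 3, 2.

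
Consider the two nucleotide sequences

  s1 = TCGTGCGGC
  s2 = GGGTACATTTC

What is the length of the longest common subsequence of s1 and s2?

4

Let dp[i][j] be the LCS length of the first i bases of s1 and the first j bases of s2. dp[i][j] = dp[i-1][j-1]+1 when the i-th and j-th bases match, else max(dp[i-1][j], dp[i][j-1]).
    ·  G  G  G  T  A  C  A  T  T  T  C
 ·  0  0  0  0  0  0  0  0  0  0  0  0
 T  0  0  0  0  1  1  1  1  1  1  1  1
 C  0  0  0  0  1  1  2  2  2  2  2  2
 G  0  1  1  1  1  1  2  2  2  2  2  2
 T  0  1  1  1  2  2  2  2  3  3  3  3
 G  0  1  2  2  2  2  2  2  3  3  3  3
 C  0  1  2  2  2  2  3  3  3  3  3  4
 G  0  1  2  3  3  3  3  3  3  3  3  4
 G  0  1  2  3  3  3  3  3  3  3  3  4
 C  0  1  2  3  3  3  4  4  4  4  4  4
dp[9][11] = 4. One LCS (by backtracking along matches): TCTC.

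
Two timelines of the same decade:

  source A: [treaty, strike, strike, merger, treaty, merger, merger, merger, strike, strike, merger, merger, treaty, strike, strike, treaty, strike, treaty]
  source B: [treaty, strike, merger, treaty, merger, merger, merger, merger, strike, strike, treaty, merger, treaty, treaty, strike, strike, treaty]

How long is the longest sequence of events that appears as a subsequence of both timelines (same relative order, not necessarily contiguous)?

Match treaty (source A #1, source B #1), then strike (source A #3, source B #2), then merger (source A #4, source B #3), then treaty (source A #5, source B #4), then merger (source A #6, source B #6), then merger (source A #7, source B #7), then merger (source A #8, source B #8), then strike (source A #9, source B #9), then strike (source A #10, source B #10), then merger (source A #11, source B #12), then treaty (source A #13, source B #14), then strike (source A #15, source B #15), then strike (source A #17, source B #16), then treaty (source A #18, source B #17) — 14 events in the same relative order in both. Since dp[18][17] = 14, nothing longer is possible.

14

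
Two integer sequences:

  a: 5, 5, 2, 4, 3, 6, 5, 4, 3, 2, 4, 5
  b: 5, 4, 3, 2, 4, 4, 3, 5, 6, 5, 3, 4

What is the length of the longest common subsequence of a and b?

8

One common subsequence of length 8: 5 (a #1, b #1); then 2 (a #3, b #4); then 4 (a #4, b #6); then 3 (a #5, b #7); then 6 (a #6, b #9); then 5 (a #7, b #10); then 3 (a #9, b #11); then 4 (a #11, b #12). The LCS DP gives dp[12][12] = 8, so this is optimal.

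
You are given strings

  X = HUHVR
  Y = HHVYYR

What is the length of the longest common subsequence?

Let dp[i][j] be the LCS length of the first i characters of X and the first j characters of Y. dp[i][j] = dp[i-1][j-1]+1 when the i-th and j-th characters match, else max(dp[i-1][j], dp[i][j-1]).
    ·  H  H  V  Y  Y  R
 ·  0  0  0  0  0  0  0
 H  0  1  1  1  1  1  1
 U  0  1  1  1  1  1  1
 H  0  1  2  2  2  2  2
 V  0  1  2  3  3  3  3
 R  0  1  2  3  3  3  4
dp[5][6] = 4. One LCS (by backtracking along matches): HHVR.

4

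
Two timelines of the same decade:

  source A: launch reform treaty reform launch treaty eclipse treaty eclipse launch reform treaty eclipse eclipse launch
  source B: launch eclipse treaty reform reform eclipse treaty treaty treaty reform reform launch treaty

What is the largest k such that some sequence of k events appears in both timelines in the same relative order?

7

Pick launch [1,1], reform [2,5], treaty [3,7], treaty [6,8], treaty [8,9], launch [10,12], treaty [12,13]; all 7 events appear in both, in order. Since dp[15][13] = 7, nothing longer is possible.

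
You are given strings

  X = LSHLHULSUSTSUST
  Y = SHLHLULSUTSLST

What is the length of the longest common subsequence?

One common subsequence of length 12: S (X #2, Y #1) → H (X #3, Y #2) → L (X #4, Y #3) → H (X #5, Y #4) → U (X #6, Y #6) → L (X #7, Y #7) → S (X #8, Y #8) → U (X #9, Y #9) → T (X #11, Y #10) → S (X #12, Y #11) → S (X #14, Y #13) → T (X #15, Y #14). The LCS DP gives dp[15][14] = 12, so this is optimal.

12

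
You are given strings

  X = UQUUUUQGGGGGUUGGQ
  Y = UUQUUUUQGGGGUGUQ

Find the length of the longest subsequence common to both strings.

14

One common subsequence of length 14: U [1,2], Q [2,3], U [3,4], U [4,5], U [5,6], U [6,7], Q [7,8], G [8,9], G [9,10], G [10,11], G [11,12], G [12,14], U [14,15], Q [17,16], and the DP table's final entry dp[17][16] is also 14, so no common subsequence is longer.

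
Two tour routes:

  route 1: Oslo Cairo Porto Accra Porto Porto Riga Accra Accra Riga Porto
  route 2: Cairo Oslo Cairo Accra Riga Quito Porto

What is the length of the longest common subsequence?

One common subsequence of length 5: Oslo [1,2], Cairo [2,3], Accra [4,4], Riga [7,5], Porto [11,7]. dp[11][7] = 5 confirms this is the maximum.

5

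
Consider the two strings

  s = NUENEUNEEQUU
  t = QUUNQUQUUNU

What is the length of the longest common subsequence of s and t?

6

Let dp[i][j] be the LCS length of the first i characters of s and the first j characters of t. dp[i][j] = dp[i-1][j-1]+1 when the i-th and j-th characters match, else max(dp[i-1][j], dp[i][j-1]).
    ·  Q  U  U  N  Q  U  Q  U  U  N  U
 ·  0  0  0  0  0  0  0  0  0  0  0  0
 N  0  0  0  0  1  1  1  1  1  1  1  1
 U  0  0  1  1  1  1  2  2  2  2  2  2
 E  0  0  1  1  1  1  2  2  2  2  2  2
 N  0  0  1  1  2  2  2  2  2  2  3  3
 E  0  0  1  1  2  2  2  2  2  2  3  3
 U  0  0  1  2  2  2  3  3  3  3  3  4
 N  0  0  1  2  3  3  3  3  3  3  4  4
 E  0  0  1  2  3  3  3  3  3  3  4  4
 E  0  0  1  2  3  3  3  3  3  3  4  4
 Q  0  1  1  2  3  4  4  4  4  4  4  4
 U  0  1  2  2  3  4  5  5  5  5  5  5
 U  0  1  2  3  3  4  5  5  6  6  6  6
dp[12][11] = 6. One LCS (by backtracking along matches): UNUQUU.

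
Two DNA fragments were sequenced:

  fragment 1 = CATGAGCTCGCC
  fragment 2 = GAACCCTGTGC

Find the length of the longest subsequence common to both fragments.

Match C [1,6] → T [3,7] → G [6,8] → T [8,9] → G [10,10] → C [12,11] — 6 bases in the same relative order in both, and the DP table's final entry dp[12][11] is also 6, so no common subsequence is longer.

6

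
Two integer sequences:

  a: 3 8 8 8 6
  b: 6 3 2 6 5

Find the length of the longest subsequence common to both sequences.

One common subsequence of length 2: 3 (a #1, b #2), 6 (a #5, b #4). Since dp[5][5] = 2, nothing longer is possible.

2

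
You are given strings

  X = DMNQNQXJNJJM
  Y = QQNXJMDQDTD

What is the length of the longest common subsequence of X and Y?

5

Let dp[i][j] be the LCS length of the first i characters of X and the first j characters of Y. dp[i][j] = dp[i-1][j-1]+1 when the i-th and j-th characters match, else max(dp[i-1][j], dp[i][j-1]).
    ·  Q  Q  N  X  J  M  D  Q  D  T  D
 ·  0  0  0  0  0  0  0  0  0  0  0  0
 D  0  0  0  0  0  0  0  1  1  1  1  1
 M  0  0  0  0  0  0  1  1  1  1  1  1
 N  0  0  0  1  1  1  1  1  1  1  1  1
 Q  0  1  1  1  1  1  1  1  2  2  2  2
 N  0  1  1  2  2  2  2  2  2  2  2  2
 Q  0  1  2  2  2  2  2  2  3  3  3  3
 X  0  1  2  2  3  3  3  3  3  3  3  3
 J  0  1  2  2  3  4  4  4  4  4  4  4
 N  0  1  2  3  3  4  4  4  4  4  4  4
 J  0  1  2  3  3  4  4  4  4  4  4  4
 J  0  1  2  3  3  4  4  4  4  4  4  4
 M  0  1  2  3  3  4  5  5  5  5  5  5
dp[12][11] = 5. One LCS (by backtracking along matches): QNXJM.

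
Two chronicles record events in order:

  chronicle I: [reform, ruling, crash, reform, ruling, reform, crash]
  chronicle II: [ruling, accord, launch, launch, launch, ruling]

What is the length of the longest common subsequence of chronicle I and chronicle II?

Pick ruling at chronicle I[2]=chronicle II[1]; then ruling at chronicle I[5]=chronicle II[6]; all 2 events appear in both, in order. Since dp[7][6] = 2, nothing longer is possible.

2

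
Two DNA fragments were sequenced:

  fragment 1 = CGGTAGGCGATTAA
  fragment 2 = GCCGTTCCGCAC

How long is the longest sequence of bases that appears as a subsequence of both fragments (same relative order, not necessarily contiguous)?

Taking C [1,3], then G [2,4], then T [4,6], then G [7,9], then C [8,10], then A [10,11] gives a common subsequence of length 6. dp[14][12] = 6 confirms this is the maximum.

6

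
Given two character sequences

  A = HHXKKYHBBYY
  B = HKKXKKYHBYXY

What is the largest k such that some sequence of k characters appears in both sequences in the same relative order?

9

Let dp[i][j] be the LCS length of the first i characters of A and the first j characters of B. dp[i][j] = dp[i-1][j-1]+1 when the i-th and j-th characters match, else max(dp[i-1][j], dp[i][j-1]).
    ·  H  K  K  X  K  K  Y  H  B  Y  X  Y
 ·  0  0  0  0  0  0  0  0  0  0  0  0  0
 H  0  1  1  1  1  1  1  1  1  1  1  1  1
 H  0  1  1  1  1  1  1  1  2  2  2  2  2
 X  0  1  1  1  2  2  2  2  2  2  2  3  3
 K  0  1  2  2  2  3  3  3  3  3  3  3  3
 K  0  1  2  3  3  3  4  4  4  4  4  4  4
 Y  0  1  2  3  3  3  4  5  5  5  5  5  5
 H  0  1  2  3  3  3  4  5  6  6  6  6  6
 B  0  1  2  3  3  3  4  5  6  7  7  7  7
 B  0  1  2  3  3  3  4  5  6  7  7  7  7
 Y  0  1  2  3  3  3  4  5  6  7  8  8  8
 Y  0  1  2  3  3  3  4  5  6  7  8  8  9
dp[11][12] = 9. One LCS (by backtracking along matches): HXKKYHBYY.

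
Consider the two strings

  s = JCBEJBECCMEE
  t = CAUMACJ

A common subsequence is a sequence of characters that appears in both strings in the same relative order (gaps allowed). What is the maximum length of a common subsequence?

One common subsequence of length 2: C (s #2, t #6) → J (s #5, t #7). Since dp[12][7] = 2, nothing longer is possible.

2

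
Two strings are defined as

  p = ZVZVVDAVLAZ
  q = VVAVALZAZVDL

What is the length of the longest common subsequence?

One common subsequence of length 7: V (p #2, q #1); then V (p #4, q #2); then V (p #5, q #4); then A (p #7, q #5); then L (p #9, q #6); then A (p #10, q #8); then Z (p #11, q #9), and the DP table's final entry dp[11][12] is also 7, so no common subsequence is longer.

7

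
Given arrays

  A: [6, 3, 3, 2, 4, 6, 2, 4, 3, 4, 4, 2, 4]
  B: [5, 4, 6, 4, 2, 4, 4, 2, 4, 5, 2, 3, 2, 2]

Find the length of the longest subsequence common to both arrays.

7

Pick 6 [1,3], then 2 [4,5], then 4 [5,7], then 2 [7,8], then 4 [8,9], then 3 [9,12], then 2 [12,14]; all 7 values appear in both, in order. Since dp[13][14] = 7, nothing longer is possible.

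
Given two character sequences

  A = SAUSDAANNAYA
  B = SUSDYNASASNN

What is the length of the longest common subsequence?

8

Let dp[i][j] be the LCS length of the first i characters of A and the first j characters of B. dp[i][j] = dp[i-1][j-1]+1 when the i-th and j-th characters match, else max(dp[i-1][j], dp[i][j-1]).
    ·  S  U  S  D  Y  N  A  S  A  S  N  N
 ·  0  0  0  0  0  0  0  0  0  0  0  0  0
 S  0  1  1  1  1  1  1  1  1  1  1  1  1
 A  0  1  1  1  1  1  1  2  2  2  2  2  2
 U  0  1  2  2  2  2  2  2  2  2  2  2  2
 S  0  1  2  3  3  3  3  3  3  3  3  3  3
 D  0  1  2  3  4  4  4  4  4  4  4  4  4
 A  0  1  2  3  4  4  4  5  5  5  5  5  5
 A  0  1  2  3  4  4  4  5  5  6  6  6  6
 N  0  1  2  3  4  4  5  5  5  6  6  7  7
 N  0  1  2  3  4  4  5  5  5  6  6  7  8
 A  0  1  2  3  4  4  5  6  6  6  6  7  8
 Y  0  1  2  3  4  5  5  6  6  6  6  7  8
 A  0  1  2  3  4  5  5  6  6  7  7  7  8
dp[12][12] = 8. One LCS (by backtracking along matches): SUSDAANN.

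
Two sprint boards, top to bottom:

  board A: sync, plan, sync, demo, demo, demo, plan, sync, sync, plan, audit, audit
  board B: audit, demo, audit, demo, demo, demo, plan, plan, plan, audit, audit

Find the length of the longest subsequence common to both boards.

One common subsequence of length 7: demo at board A[4]=board B[4], demo at board A[5]=board B[5], demo at board A[6]=board B[6], plan at board A[7]=board B[8], plan at board A[10]=board B[9], audit at board A[11]=board B[10], audit at board A[12]=board B[11]. Since dp[12][11] = 7, nothing longer is possible.

7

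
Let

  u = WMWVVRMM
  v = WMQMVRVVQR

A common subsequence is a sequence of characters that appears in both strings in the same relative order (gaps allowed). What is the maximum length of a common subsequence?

Let dp[i][j] be the LCS length of the first i characters of u and the first j characters of v. dp[i][j] = dp[i-1][j-1]+1 when the i-th and j-th characters match, else max(dp[i-1][j], dp[i][j-1]).
    ·  W  M  Q  M  V  R  V  V  Q  R
 ·  0  0  0  0  0  0  0  0  0  0  0
 W  0  1  1  1  1  1  1  1  1  1  1
 M  0  1  2  2  2  2  2  2  2  2  2
 W  0  1  2  2  2  2  2  2  2  2  2
 V  0  1  2  2  2  3  3  3  3  3  3
 V  0  1  2  2  2  3  3  4  4  4  4
 R  0  1  2  2  2  3  4  4  4  4  5
 M  0  1  2  2  3  3  4  4  4  4  5
 M  0  1  2  2  3  3  4  4  4  4  5
dp[8][10] = 5. One LCS (by backtracking along matches): WMVVR.

5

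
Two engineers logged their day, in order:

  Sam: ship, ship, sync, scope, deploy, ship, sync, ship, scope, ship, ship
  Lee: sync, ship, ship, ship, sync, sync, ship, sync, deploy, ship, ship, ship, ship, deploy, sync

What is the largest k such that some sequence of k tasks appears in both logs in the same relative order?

8

Pick ship at Sam[1]=Lee[4] → ship at Sam[2]=Lee[7] → sync at Sam[3]=Lee[8] → deploy at Sam[5]=Lee[9] → ship at Sam[6]=Lee[10] → ship at Sam[8]=Lee[11] → ship at Sam[10]=Lee[12] → ship at Sam[11]=Lee[13]; all 8 tasks appear in both, in order, and the DP table's final entry dp[11][15] is also 8, so no common subsequence is longer.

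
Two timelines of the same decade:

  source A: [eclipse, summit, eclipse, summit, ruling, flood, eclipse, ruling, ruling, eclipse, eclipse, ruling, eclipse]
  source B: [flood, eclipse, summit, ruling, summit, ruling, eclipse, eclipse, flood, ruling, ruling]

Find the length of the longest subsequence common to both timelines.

7

One common subsequence of length 7: eclipse [1,2] → summit [2,3] → summit [4,5] → ruling [5,6] → flood [6,9] → ruling [9,10] → ruling [12,11]. Since dp[13][11] = 7, nothing longer is possible.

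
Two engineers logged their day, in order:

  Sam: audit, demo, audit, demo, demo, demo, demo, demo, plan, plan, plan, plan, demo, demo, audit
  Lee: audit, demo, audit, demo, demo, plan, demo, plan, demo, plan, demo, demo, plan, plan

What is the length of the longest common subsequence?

Pick audit (Sam #1, Lee #1) → demo (Sam #2, Lee #2) → audit (Sam #3, Lee #3) → demo (Sam #4, Lee #5) → demo (Sam #5, Lee #7) → demo (Sam #6, Lee #9) → demo (Sam #7, Lee #11) → demo (Sam #8, Lee #12) → plan (Sam #11, Lee #13) → plan (Sam #12, Lee #14); all 10 tasks appear in both, in order. The LCS DP gives dp[15][14] = 10, so this is optimal.

10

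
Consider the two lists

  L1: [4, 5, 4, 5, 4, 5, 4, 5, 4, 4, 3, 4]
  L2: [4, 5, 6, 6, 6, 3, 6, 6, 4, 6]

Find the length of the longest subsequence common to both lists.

Pick 4 [1,1], 5 [2,2], 3 [11,6], 4 [12,9]; all 4 values appear in both, in order. Since dp[12][10] = 4, nothing longer is possible.

4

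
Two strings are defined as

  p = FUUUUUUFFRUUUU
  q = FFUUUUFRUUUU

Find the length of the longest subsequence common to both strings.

One common subsequence of length 11: F at p[1]=q[2] → U at p[4]=q[3] → U at p[5]=q[4] → U at p[6]=q[5] → U at p[7]=q[6] → F at p[9]=q[7] → R at p[10]=q[8] → U at p[11]=q[9] → U at p[12]=q[10] → U at p[13]=q[11] → U at p[14]=q[12], and the DP table's final entry dp[14][12] is also 11, so no common subsequence is longer.

11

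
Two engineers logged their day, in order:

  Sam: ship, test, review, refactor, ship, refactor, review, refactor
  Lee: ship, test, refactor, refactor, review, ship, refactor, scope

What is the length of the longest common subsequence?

6

Pick ship at Sam[1]=Lee[1], test at Sam[2]=Lee[2], refactor at Sam[4]=Lee[3], refactor at Sam[6]=Lee[4], review at Sam[7]=Lee[5], refactor at Sam[8]=Lee[7]; all 6 tasks appear in both, in order. dp[8][8] = 6 confirms this is the maximum.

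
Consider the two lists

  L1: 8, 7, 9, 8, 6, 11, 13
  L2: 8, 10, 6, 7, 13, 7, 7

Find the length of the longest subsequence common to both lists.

Let dp[i][j] be the LCS length of the first i values of L1 and the first j values of L2. dp[i][j] = dp[i-1][j-1]+1 when the i-th and j-th values match, else max(dp[i-1][j], dp[i][j-1]).
    ·  8 10  6  7 13  7  7
 ·  0  0  0  0  0  0  0  0
 8  0  1  1  1  1  1  1  1
 7  0  1  1  1  2  2  2  2
 9  0  1  1  1  2  2  2  2
 8  0  1  1  1  2  2  2  2
 6  0  1  1  2  2  2  2  2
11  0  1  1  2  2  2  2  2
13  0  1  1  2  2  3  3  3
dp[7][7] = 3. One LCS (by backtracking along matches): 8, 7, 13.

3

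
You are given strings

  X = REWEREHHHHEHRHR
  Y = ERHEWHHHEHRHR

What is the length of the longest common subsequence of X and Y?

Taking R (X #1, Y #2) → E (X #2, Y #4) → W (X #3, Y #5) → H (X #8, Y #6) → H (X #9, Y #7) → H (X #10, Y #8) → E (X #11, Y #9) → H (X #12, Y #10) → R (X #13, Y #11) → H (X #14, Y #12) → R (X #15, Y #13) gives a common subsequence of length 11, and the DP table's final entry dp[15][13] is also 11, so no common subsequence is longer.

11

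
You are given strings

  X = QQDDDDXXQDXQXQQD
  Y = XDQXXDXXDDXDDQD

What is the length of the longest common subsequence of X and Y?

One common subsequence of length 8: Q at X[1]=Y[3], then D at X[3]=Y[6], then D at X[4]=Y[9], then D at X[5]=Y[10], then D at X[6]=Y[12], then D at X[10]=Y[13], then Q at X[15]=Y[14], then D at X[16]=Y[15]. Since dp[16][15] = 8, nothing longer is possible.

8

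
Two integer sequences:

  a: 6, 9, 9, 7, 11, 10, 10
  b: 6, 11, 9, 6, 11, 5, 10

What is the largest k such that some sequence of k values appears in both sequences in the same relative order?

4

Let dp[i][j] be the LCS length of the first i values of a and the first j values of b. dp[i][j] = dp[i-1][j-1]+1 when the i-th and j-th values match, else max(dp[i-1][j], dp[i][j-1]).
    ·  6 11  9  6 11  5 10
 ·  0  0  0  0  0  0  0  0
 6  0  1  1  1  1  1  1  1
 9  0  1  1  2  2  2  2  2
 9  0  1  1  2  2  2  2  2
 7  0  1  1  2  2  2  2  2
11  0  1  2  2  2  3  3  3
10  0  1  2  2  2  3  3  4
10  0  1  2  2  2  3  3  4
dp[7][7] = 4. One LCS (by backtracking along matches): 6, 9, 11, 10.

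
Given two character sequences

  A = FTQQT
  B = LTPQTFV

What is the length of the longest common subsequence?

3

Taking T at A[2]=B[2] → Q at A[4]=B[4] → T at A[5]=B[5] gives a common subsequence of length 3. dp[5][7] = 3 confirms this is the maximum.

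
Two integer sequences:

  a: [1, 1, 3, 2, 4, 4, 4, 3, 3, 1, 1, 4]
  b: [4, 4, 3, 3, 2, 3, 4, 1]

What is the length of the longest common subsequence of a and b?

One common subsequence of length 5: 4 at a[5]=b[1], 4 at a[6]=b[2], 3 at a[8]=b[4], 3 at a[9]=b[6], 1 at a[11]=b[8]. dp[12][8] = 5 confirms this is the maximum.

5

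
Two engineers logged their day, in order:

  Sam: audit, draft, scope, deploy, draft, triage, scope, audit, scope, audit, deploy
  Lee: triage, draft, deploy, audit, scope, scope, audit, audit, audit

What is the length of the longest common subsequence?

5

Match audit (Sam #1, Lee #4), then scope (Sam #3, Lee #5), then scope (Sam #7, Lee #6), then audit (Sam #8, Lee #8), then audit (Sam #10, Lee #9) — 5 tasks in the same relative order in both. The LCS DP gives dp[11][9] = 5, so this is optimal.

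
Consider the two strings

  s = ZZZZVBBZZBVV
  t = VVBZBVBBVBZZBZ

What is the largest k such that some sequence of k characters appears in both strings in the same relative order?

7

One common subsequence of length 7: Z at s[1]=t[4], then V at s[5]=t[6], then B at s[6]=t[8], then B at s[7]=t[10], then Z at s[8]=t[11], then Z at s[9]=t[12], then B at s[10]=t[13]. The LCS DP gives dp[12][14] = 7, so this is optimal.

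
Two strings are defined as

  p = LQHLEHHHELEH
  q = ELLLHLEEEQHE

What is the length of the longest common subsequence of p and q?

Let dp[i][j] be the LCS length of the first i characters of p and the first j characters of q. dp[i][j] = dp[i-1][j-1]+1 when the i-th and j-th characters match, else max(dp[i-1][j], dp[i][j-1]).
    ·  E  L  L  L  H  L  E  E  E  Q  H  E
 ·  0  0  0  0  0  0  0  0  0  0  0  0  0
 L  0  0  1  1  1  1  1  1  1  1  1  1  1
 Q  0  0  1  1  1  1  1  1  1  1  2  2  2
 H  0  0  1  1  1  2  2  2  2  2  2  3  3
 L  0  0  1  2  2  2  3  3  3  3  3  3  3
 E  0  1  1  2  2  2  3  4  4  4  4  4  4
 H  0  1  1  2  2  3  3  4  4  4  4  5  5
 H  0  1  1  2  2  3  3  4  4  4  4  5  5
 H  0  1  1  2  2  3  3  4  4  4  4  5  5
 E  0  1  1  2  2  3  3  4  5  5  5  5  6
 L  0  1  2  2  3  3  4  4  5  5  5  5  6
 E  0  1  2  2  3  3  4  5  5  6  6  6  6
 H  0  1  2  2  3  4  4  5  5  6  6  7  7
dp[12][12] = 7. One LCS (by backtracking along matches): LHLEEEH.

7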